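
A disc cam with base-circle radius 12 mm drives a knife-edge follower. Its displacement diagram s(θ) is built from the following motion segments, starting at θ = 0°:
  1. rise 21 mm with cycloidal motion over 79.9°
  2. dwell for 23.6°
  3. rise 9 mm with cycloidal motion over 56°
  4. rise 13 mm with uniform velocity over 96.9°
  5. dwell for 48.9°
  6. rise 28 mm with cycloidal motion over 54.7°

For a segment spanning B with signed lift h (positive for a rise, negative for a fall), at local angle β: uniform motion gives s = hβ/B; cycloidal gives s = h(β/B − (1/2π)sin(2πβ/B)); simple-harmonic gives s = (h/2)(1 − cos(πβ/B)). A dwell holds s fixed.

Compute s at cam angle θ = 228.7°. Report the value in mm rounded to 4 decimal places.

seg 1 [0°–79.9°] cycloidal, h=21: full span → s += 21 → s = 21.0000
seg 2 [79.9°–103.5°] dwell: s stays 21.0000
seg 3 [103.5°–159.5°] cycloidal, h=9: full span → s += 9 → s = 30.0000
seg 4 [159.5°–256.4°] uniform, h=13: θ=228.7° here. β=69.2, B=96.9. 13·69.2/96.9 = 9.2838 → s = 39.2838

39.2838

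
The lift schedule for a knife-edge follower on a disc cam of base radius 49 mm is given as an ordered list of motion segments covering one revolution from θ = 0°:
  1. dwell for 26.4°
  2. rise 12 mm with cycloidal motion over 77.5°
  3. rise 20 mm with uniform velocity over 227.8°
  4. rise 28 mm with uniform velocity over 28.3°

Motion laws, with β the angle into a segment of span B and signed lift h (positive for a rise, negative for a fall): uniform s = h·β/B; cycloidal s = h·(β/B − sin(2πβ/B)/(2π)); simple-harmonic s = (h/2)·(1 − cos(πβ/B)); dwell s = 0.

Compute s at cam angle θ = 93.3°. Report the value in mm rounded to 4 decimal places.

seg 1 [0°–26.4°] dwell: s stays 0.0000
seg 2 [26.4°–103.9°] cycloidal, h=12: θ=93.3° here. β=66.9, B=77.5. 12·(0.8632 − sin(2π·0.8632)/(2π)) = 11.8053 → s = 11.8053

11.8053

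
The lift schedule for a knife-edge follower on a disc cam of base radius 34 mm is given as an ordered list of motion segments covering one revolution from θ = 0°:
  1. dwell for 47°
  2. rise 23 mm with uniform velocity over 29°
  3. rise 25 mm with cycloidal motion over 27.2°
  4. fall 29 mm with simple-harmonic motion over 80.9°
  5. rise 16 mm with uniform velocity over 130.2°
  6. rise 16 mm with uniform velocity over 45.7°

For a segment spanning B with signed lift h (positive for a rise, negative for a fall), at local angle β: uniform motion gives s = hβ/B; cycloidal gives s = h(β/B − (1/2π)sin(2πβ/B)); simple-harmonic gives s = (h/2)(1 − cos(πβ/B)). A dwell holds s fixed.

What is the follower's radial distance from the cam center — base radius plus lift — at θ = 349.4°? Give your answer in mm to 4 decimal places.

seg 1 [0°–47°] dwell: s stays 0.0000
seg 2 [47°–76°] uniform, h=23: full span → s += 23 → s = 23.0000
seg 3 [76°–103.2°] cycloidal, h=25: full span → s += 25 → s = 48.0000
seg 4 [103.2°–184.1°] simple-harmonic, h=-29: full span → s += -29 → s = 19.0000
seg 5 [184.1°–314.3°] uniform, h=16: full span → s += 16 → s = 35.0000
seg 6 [314.3°–360°] uniform, h=16: θ=349.4° here. β=35.1, B=45.7. 16·35.1/45.7 = 12.2888 → s = 47.2888
radial distance = base radius + s = 34 + 47.2888 = 81.2888

81.2888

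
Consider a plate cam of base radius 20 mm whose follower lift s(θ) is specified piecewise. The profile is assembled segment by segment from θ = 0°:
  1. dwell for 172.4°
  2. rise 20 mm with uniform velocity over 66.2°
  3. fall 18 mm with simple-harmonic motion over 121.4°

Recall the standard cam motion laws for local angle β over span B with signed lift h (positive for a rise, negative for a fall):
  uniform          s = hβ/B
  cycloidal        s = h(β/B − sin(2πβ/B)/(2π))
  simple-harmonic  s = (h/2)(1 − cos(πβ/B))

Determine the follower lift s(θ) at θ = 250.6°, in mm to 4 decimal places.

seg 1 [0°–172.4°] dwell: s stays 0.0000
seg 2 [172.4°–238.6°] uniform, h=20: full span → s += 20 → s = 20.0000
seg 3 [238.6°–360°] simple-harmonic, h=-18: θ=250.6° here. β=12, B=121.4. -18/2·(1 − cos(π·0.0988)) = -0.4305 → s = 19.5695

19.5695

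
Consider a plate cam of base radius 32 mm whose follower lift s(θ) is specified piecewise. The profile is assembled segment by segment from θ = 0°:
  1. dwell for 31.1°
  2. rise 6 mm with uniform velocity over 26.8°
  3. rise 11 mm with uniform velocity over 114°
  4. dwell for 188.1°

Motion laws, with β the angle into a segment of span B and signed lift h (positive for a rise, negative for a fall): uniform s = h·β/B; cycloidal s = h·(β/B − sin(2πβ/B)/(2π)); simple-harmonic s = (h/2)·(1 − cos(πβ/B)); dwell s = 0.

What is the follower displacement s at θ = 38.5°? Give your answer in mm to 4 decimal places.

seg 1 [0°–31.1°] dwell: s stays 0.0000
seg 2 [31.1°–57.9°] uniform, h=6: θ=38.5° here. β=7.4, B=26.8. 6·7.4/26.8 = 1.6567 → s = 1.6567

1.6567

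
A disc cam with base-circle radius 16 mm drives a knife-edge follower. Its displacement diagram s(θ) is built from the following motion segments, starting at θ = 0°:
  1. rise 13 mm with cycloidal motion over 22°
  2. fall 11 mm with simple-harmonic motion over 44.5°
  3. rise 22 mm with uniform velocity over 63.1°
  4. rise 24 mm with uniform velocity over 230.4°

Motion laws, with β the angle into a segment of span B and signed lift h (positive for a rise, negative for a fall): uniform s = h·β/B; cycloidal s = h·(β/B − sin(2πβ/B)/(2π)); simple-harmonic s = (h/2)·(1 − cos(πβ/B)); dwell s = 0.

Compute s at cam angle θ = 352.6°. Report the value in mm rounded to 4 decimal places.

seg 1 [0°–22°] cycloidal, h=13: full span → s += 13 → s = 13.0000
seg 2 [22°–66.5°] simple-harmonic, h=-11: full span → s += -11 → s = 2.0000
seg 3 [66.5°–129.6°] uniform, h=22: full span → s += 22 → s = 24.0000
seg 4 [129.6°–360°] uniform, h=24: θ=352.6° here. β=223, B=230.4. 24·223/230.4 = 23.2292 → s = 47.2292

47.2292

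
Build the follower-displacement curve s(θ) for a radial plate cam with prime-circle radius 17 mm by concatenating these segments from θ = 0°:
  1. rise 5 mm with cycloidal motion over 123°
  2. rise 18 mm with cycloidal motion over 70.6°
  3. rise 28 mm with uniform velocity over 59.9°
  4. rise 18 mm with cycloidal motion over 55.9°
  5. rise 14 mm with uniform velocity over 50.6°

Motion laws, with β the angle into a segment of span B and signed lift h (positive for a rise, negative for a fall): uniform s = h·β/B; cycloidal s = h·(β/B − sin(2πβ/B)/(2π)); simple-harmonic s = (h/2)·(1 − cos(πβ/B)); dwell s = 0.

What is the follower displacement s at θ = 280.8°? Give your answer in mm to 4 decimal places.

seg 1 [0°–123°] cycloidal, h=5: full span → s += 5 → s = 5.0000
seg 2 [123°–193.6°] cycloidal, h=18: full span → s += 18 → s = 23.0000
seg 3 [193.6°–253.5°] uniform, h=28: full span → s += 28 → s = 51.0000
seg 4 [253.5°–309.4°] cycloidal, h=18: θ=280.8° here. β=27.3, B=55.9. 18·(0.4884 − sin(2π·0.4884)/(2π)) = 8.5816 → s = 59.5816

59.5816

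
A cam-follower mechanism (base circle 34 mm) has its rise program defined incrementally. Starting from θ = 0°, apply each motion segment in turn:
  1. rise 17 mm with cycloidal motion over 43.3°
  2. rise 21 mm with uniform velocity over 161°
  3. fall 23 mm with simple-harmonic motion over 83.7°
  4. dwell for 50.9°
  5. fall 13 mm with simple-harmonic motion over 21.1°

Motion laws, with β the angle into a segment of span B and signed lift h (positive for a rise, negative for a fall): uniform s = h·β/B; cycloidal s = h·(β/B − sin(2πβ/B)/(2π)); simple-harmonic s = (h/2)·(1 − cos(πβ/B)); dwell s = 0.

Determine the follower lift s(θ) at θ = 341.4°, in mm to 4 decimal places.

seg 1 [0°–43.3°] cycloidal, h=17: full span → s += 17 → s = 17.0000
seg 2 [43.3°–204.3°] uniform, h=21: full span → s += 21 → s = 38.0000
seg 3 [204.3°–288°] simple-harmonic, h=-23: full span → s += -23 → s = 15.0000
seg 4 [288°–338.9°] dwell: s stays 15.0000
seg 5 [338.9°–360°] simple-harmonic, h=-13: θ=341.4° here. β=2.5, B=21.1. -13/2·(1 − cos(π·0.1185)) = -0.4451 → s = 14.5549

14.5549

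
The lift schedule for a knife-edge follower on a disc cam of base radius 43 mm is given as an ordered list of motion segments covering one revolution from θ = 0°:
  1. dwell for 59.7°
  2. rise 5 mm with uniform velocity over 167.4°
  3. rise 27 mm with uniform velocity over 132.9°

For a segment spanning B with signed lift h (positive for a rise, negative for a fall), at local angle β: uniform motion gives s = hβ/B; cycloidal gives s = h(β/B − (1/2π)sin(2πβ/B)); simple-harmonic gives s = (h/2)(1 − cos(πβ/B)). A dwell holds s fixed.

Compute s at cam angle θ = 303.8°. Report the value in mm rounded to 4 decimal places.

seg 1 [0°–59.7°] dwell: s stays 0.0000
seg 2 [59.7°–227.1°] uniform, h=5: full span → s += 5 → s = 5.0000
seg 3 [227.1°–360°] uniform, h=27: θ=303.8° here. β=76.7, B=132.9. 27·76.7/132.9 = 15.5824 → s = 20.5824

20.5824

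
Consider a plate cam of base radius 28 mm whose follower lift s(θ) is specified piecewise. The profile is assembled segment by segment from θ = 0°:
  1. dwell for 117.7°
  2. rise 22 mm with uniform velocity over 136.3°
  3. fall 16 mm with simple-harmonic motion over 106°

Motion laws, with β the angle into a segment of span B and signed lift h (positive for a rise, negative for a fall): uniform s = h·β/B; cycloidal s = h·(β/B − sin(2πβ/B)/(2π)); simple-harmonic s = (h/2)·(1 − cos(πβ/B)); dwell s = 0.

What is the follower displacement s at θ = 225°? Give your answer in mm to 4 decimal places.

seg 1 [0°–117.7°] dwell: s stays 0.0000
seg 2 [117.7°–254°] uniform, h=22: θ=225° here. β=107.3, B=136.3. 22·107.3/136.3 = 17.3191 → s = 17.3191

17.3191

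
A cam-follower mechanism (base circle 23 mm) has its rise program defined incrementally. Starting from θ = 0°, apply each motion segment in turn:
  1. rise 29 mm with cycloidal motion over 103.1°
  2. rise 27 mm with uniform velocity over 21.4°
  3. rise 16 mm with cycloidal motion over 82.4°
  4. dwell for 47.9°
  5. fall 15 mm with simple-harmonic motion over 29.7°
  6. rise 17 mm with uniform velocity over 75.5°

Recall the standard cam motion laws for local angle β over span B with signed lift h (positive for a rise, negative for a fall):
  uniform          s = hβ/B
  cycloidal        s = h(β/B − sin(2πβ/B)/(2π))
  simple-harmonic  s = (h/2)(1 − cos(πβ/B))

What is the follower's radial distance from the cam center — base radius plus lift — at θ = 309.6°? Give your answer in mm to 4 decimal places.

seg 1 [0°–103.1°] cycloidal, h=29: full span → s += 29 → s = 29.0000
seg 2 [103.1°–124.5°] uniform, h=27: full span → s += 27 → s = 56.0000
seg 3 [124.5°–206.9°] cycloidal, h=16: full span → s += 16 → s = 72.0000
seg 4 [206.9°–254.8°] dwell: s stays 72.0000
seg 5 [254.8°–284.5°] simple-harmonic, h=-15: full span → s += -15 → s = 57.0000
seg 6 [284.5°–360°] uniform, h=17: θ=309.6° here. β=25.1, B=75.5. 17·25.1/75.5 = 5.6517 → s = 62.6517
radial distance = base radius + s = 23 + 62.6517 = 85.6517

85.6517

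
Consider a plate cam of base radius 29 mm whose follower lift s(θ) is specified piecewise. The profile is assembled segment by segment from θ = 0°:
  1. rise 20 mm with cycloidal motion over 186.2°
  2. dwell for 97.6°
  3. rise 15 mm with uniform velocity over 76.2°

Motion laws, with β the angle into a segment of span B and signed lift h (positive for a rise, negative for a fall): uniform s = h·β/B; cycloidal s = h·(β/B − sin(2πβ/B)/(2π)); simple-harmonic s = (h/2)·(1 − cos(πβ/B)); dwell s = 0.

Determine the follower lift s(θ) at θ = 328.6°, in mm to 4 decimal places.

seg 1 [0°–186.2°] cycloidal, h=20: full span → s += 20 → s = 20.0000
seg 2 [186.2°–283.8°] dwell: s stays 20.0000
seg 3 [283.8°–360°] uniform, h=15: θ=328.6° here. β=44.8, B=76.2. 15·44.8/76.2 = 8.8189 → s = 28.8189

28.8189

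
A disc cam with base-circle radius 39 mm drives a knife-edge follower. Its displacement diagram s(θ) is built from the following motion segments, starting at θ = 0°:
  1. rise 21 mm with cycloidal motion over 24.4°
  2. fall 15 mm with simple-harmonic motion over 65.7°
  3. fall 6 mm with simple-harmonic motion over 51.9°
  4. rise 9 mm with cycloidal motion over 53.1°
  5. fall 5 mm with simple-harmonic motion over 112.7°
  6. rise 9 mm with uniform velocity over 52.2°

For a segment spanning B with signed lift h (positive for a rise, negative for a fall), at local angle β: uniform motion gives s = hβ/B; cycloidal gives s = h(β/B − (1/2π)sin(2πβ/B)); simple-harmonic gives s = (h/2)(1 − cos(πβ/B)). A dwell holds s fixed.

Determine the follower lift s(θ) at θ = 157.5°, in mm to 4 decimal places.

seg 1 [0°–24.4°] cycloidal, h=21: full span → s += 21 → s = 21.0000
seg 2 [24.4°–90.1°] simple-harmonic, h=-15: full span → s += -15 → s = 6.0000
seg 3 [90.1°–142°] simple-harmonic, h=-6: full span → s += -6 → s = 0.0000
seg 4 [142°–195.1°] cycloidal, h=9: θ=157.5° here. β=15.5, B=53.1. 9·(0.2919 − sin(2π·0.2919)/(2π)) = 1.2441 → s = 1.2441

1.2441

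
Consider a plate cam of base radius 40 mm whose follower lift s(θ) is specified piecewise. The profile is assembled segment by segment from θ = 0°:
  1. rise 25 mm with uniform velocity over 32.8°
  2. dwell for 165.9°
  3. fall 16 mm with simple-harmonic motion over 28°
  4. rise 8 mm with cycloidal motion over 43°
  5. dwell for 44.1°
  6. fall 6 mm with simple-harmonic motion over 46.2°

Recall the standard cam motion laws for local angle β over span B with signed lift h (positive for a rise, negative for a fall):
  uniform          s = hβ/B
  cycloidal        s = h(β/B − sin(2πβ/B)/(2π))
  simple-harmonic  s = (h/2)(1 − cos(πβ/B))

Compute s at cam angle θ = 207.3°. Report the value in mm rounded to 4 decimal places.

seg 1 [0°–32.8°] uniform, h=25: full span → s += 25 → s = 25.0000
seg 2 [32.8°–198.7°] dwell: s stays 25.0000
seg 3 [198.7°–226.7°] simple-harmonic, h=-16: θ=207.3° here. β=8.6, B=28. -16/2·(1 − cos(π·0.3071)) = -3.4441 → s = 21.5559

21.5559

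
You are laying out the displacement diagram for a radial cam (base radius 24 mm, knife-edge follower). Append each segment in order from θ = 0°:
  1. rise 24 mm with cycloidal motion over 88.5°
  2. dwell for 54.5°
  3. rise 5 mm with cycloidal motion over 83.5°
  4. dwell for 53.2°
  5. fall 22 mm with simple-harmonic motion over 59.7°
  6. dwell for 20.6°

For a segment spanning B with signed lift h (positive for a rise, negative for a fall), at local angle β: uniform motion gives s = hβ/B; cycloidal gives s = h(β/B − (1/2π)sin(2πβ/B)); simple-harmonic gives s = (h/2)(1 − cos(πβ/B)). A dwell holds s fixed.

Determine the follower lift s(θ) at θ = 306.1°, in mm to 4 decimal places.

seg 1 [0°–88.5°] cycloidal, h=24: full span → s += 24 → s = 24.0000
seg 2 [88.5°–143°] dwell: s stays 24.0000
seg 3 [143°–226.5°] cycloidal, h=5: full span → s += 5 → s = 29.0000
seg 4 [226.5°–279.7°] dwell: s stays 29.0000
seg 5 [279.7°–339.4°] simple-harmonic, h=-22: θ=306.1° here. β=26.4, B=59.7. -22/2·(1 − cos(π·0.4422)) = -9.0139 → s = 19.9861

19.9861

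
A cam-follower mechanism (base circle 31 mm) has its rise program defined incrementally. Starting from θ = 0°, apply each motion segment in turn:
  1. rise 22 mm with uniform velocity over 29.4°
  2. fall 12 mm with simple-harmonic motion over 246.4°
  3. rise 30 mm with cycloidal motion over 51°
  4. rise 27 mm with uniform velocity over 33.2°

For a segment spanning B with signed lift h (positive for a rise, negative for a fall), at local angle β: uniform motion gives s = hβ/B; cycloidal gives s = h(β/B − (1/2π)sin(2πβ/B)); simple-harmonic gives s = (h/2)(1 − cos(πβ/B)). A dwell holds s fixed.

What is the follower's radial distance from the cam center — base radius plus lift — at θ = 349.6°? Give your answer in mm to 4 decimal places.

seg 1 [0°–29.4°] uniform, h=22: full span → s += 22 → s = 22.0000
seg 2 [29.4°–275.8°] simple-harmonic, h=-12: full span → s += -12 → s = 10.0000
seg 3 [275.8°–326.8°] cycloidal, h=30: full span → s += 30 → s = 40.0000
seg 4 [326.8°–360°] uniform, h=27: θ=349.6° here. β=22.8, B=33.2. 27·22.8/33.2 = 18.5422 → s = 58.5422
radial distance = base radius + s = 31 + 58.5422 = 89.5422

89.5422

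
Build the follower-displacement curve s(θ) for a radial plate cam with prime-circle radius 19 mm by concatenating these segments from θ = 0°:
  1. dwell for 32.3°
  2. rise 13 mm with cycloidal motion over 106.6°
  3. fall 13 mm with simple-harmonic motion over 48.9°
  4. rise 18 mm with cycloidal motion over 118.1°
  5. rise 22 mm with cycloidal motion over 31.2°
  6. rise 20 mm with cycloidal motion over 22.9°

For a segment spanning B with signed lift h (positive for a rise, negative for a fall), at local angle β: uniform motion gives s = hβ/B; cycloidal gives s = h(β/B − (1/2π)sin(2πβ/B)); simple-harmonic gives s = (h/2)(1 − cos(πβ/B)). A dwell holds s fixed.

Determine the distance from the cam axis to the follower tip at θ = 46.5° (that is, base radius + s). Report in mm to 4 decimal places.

seg 1 [0°–32.3°] dwell: s stays 0.0000
seg 2 [32.3°–138.9°] cycloidal, h=13: θ=46.5° here. β=14.2, B=106.6. 13·(0.1332 − sin(2π·0.1332)/(2π)) = 0.1952 → s = 0.1952
radial distance = base radius + s = 19 + 0.1952 = 19.1952

19.1952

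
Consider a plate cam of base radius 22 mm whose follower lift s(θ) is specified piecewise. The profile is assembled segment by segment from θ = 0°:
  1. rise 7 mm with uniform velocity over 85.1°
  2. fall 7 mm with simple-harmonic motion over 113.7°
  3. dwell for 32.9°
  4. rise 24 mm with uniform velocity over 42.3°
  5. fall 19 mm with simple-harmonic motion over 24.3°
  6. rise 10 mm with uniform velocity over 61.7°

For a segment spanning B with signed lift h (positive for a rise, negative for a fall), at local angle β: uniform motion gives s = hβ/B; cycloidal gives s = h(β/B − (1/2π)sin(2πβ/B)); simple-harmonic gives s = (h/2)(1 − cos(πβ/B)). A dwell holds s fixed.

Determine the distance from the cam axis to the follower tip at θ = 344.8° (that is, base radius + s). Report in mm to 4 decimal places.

seg 1 [0°–85.1°] uniform, h=7: full span → s += 7 → s = 7.0000
seg 2 [85.1°–198.8°] simple-harmonic, h=-7: full span → s += -7 → s = 0.0000
seg 3 [198.8°–231.7°] dwell: s stays 0.0000
seg 4 [231.7°–274°] uniform, h=24: full span → s += 24 → s = 24.0000
seg 5 [274°–298.3°] simple-harmonic, h=-19: full span → s += -19 → s = 5.0000
seg 6 [298.3°–360°] uniform, h=10: θ=344.8° here. β=46.5, B=61.7. 10·46.5/61.7 = 7.5365 → s = 12.5365
radial distance = base radius + s = 22 + 12.5365 = 34.5365

34.5365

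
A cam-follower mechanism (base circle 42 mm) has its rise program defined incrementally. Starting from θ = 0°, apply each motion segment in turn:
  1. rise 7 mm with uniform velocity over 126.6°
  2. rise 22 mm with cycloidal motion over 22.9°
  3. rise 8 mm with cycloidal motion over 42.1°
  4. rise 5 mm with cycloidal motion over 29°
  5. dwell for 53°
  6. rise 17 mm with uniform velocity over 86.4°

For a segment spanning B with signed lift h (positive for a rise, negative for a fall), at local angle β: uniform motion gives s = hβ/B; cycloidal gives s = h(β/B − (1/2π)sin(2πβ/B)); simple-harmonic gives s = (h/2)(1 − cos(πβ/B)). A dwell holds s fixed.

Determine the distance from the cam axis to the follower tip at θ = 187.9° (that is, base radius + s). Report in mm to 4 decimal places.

seg 1 [0°–126.6°] uniform, h=7: full span → s += 7 → s = 7.0000
seg 2 [126.6°–149.5°] cycloidal, h=22: full span → s += 22 → s = 29.0000
seg 3 [149.5°–191.6°] cycloidal, h=8: θ=187.9° here. β=38.4, B=42.1. 8·(0.9121 − sin(2π·0.9121)/(2π)) = 7.9648 → s = 36.9648
radial distance = base radius + s = 42 + 36.9648 = 78.9648

78.9648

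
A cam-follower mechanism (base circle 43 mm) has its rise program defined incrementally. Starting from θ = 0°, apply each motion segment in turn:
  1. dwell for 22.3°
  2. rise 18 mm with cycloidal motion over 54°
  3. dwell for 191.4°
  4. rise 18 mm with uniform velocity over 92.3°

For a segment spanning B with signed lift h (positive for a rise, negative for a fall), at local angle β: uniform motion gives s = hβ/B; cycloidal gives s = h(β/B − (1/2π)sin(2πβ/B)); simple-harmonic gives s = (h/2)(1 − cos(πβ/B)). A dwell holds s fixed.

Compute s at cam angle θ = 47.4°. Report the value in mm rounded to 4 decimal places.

seg 1 [0°–22.3°] dwell: s stays 0.0000
seg 2 [22.3°–76.3°] cycloidal, h=18: θ=47.4° here. β=25.1, B=54. 18·(0.4648 − sin(2π·0.4648)/(2π)) = 7.7385 → s = 7.7385

7.7385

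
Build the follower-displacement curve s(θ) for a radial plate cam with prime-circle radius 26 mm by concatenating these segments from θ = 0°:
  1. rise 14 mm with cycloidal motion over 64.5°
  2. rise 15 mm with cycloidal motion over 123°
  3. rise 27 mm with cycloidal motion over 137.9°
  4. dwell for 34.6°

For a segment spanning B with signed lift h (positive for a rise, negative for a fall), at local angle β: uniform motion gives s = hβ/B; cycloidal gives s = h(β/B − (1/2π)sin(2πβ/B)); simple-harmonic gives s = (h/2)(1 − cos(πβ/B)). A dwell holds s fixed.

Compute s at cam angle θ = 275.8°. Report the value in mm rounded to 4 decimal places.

seg 1 [0°–64.5°] cycloidal, h=14: full span → s += 14 → s = 14.0000
seg 2 [64.5°–187.5°] cycloidal, h=15: full span → s += 15 → s = 29.0000
seg 3 [187.5°–325.4°] cycloidal, h=27: θ=275.8° here. β=88.3, B=137.9. 27·(0.6403 − sin(2π·0.6403)/(2π)) = 20.6051 → s = 49.6051

49.6051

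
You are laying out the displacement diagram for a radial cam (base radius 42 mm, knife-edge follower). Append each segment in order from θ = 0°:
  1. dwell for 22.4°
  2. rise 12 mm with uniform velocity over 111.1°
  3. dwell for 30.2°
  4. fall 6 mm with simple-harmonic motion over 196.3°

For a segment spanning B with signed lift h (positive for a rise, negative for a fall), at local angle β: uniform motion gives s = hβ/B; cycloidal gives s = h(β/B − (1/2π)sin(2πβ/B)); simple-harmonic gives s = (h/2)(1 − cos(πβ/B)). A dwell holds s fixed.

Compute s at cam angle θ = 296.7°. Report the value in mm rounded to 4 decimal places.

seg 1 [0°–22.4°] dwell: s stays 0.0000
seg 2 [22.4°–133.5°] uniform, h=12: full span → s += 12 → s = 12.0000
seg 3 [133.5°–163.7°] dwell: s stays 12.0000
seg 4 [163.7°–360°] simple-harmonic, h=-6: θ=296.7° here. β=133, B=196.3. -6/2·(1 − cos(π·0.6775)) = -4.5878 → s = 7.4122

7.4122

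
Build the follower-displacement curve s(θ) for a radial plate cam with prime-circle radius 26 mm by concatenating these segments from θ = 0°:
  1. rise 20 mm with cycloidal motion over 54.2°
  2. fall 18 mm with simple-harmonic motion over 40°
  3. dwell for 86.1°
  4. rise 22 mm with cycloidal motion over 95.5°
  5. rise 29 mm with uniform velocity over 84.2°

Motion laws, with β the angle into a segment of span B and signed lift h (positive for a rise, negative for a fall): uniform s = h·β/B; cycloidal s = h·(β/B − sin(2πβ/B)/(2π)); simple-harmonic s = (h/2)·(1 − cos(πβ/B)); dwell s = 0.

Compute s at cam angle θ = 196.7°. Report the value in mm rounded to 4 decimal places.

seg 1 [0°–54.2°] cycloidal, h=20: full span → s += 20 → s = 20.0000
seg 2 [54.2°–94.2°] simple-harmonic, h=-18: full span → s += -18 → s = 2.0000
seg 3 [94.2°–180.3°] dwell: s stays 2.0000
seg 4 [180.3°–275.8°] cycloidal, h=22: θ=196.7° here. β=16.4, B=95.5. 22·(0.1717 − sin(2π·0.1717)/(2π)) = 0.6916 → s = 2.6916

2.6916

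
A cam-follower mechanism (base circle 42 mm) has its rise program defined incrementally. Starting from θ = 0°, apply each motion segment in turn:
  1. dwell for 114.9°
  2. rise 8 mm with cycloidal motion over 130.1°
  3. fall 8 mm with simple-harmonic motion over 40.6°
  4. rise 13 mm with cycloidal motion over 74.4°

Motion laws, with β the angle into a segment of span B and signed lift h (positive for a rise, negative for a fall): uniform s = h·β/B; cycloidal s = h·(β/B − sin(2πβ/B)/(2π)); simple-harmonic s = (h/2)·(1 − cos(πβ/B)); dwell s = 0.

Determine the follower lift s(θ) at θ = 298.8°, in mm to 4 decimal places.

seg 1 [0°–114.9°] dwell: s stays 0.0000
seg 2 [114.9°–245°] cycloidal, h=8: full span → s += 8 → s = 8.0000
seg 3 [245°–285.6°] simple-harmonic, h=-8: full span → s += -8 → s = 0.0000
seg 4 [285.6°–360°] cycloidal, h=13: θ=298.8° here. β=13.2, B=74.4. 13·(0.1774 − sin(2π·0.1774)/(2π)) = 0.4489 → s = 0.4489

0.4489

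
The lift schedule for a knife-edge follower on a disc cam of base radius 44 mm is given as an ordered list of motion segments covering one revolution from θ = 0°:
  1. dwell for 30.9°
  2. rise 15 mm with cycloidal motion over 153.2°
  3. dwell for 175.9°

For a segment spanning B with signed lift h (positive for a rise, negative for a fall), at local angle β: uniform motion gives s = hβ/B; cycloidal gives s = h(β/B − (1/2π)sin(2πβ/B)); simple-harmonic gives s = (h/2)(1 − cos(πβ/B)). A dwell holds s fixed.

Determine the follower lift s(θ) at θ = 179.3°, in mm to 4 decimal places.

seg 1 [0°–30.9°] dwell: s stays 0.0000
seg 2 [30.9°–184.1°] cycloidal, h=15: θ=179.3° here. β=148.4, B=153.2. 15·(0.9687 − sin(2π·0.9687)/(2π)) = 14.9970 → s = 14.9970

14.9970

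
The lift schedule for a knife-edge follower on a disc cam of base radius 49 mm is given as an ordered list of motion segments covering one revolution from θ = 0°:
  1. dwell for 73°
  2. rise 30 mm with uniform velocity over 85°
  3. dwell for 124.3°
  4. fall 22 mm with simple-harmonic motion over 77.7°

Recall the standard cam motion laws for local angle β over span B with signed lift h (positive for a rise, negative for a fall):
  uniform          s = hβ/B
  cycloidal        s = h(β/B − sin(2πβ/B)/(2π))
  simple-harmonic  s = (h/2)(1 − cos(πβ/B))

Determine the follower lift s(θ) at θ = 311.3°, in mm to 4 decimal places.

seg 1 [0°–73°] dwell: s stays 0.0000
seg 2 [73°–158°] uniform, h=30: full span → s += 30 → s = 30.0000
seg 3 [158°–282.3°] dwell: s stays 30.0000
seg 4 [282.3°–360°] simple-harmonic, h=-22: θ=311.3° here. β=29, B=77.7. -22/2·(1 − cos(π·0.3732)) = -6.7340 → s = 23.2660

23.2660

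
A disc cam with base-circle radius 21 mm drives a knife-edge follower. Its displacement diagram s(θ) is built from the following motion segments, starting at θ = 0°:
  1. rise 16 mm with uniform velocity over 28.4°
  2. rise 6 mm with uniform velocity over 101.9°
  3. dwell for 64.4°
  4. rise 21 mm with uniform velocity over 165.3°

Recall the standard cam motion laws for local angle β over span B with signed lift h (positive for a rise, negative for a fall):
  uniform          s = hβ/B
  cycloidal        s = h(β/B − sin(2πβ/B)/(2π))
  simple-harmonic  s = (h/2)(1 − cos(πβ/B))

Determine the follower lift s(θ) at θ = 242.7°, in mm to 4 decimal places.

seg 1 [0°–28.4°] uniform, h=16: full span → s += 16 → s = 16.0000
seg 2 [28.4°–130.3°] uniform, h=6: full span → s += 6 → s = 22.0000
seg 3 [130.3°–194.7°] dwell: s stays 22.0000
seg 4 [194.7°–360°] uniform, h=21: θ=242.7° here. β=48, B=165.3. 21·48/165.3 = 6.0980 → s = 28.0980

28.0980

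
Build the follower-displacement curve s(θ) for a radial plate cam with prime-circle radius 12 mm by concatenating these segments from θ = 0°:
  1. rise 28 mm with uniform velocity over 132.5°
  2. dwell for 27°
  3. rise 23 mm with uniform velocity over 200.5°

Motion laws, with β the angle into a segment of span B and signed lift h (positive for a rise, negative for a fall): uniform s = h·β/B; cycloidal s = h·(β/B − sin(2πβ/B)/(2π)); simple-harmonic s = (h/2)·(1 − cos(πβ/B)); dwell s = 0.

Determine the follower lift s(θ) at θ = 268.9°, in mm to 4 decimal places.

seg 1 [0°–132.5°] uniform, h=28: full span → s += 28 → s = 28.0000
seg 2 [132.5°–159.5°] dwell: s stays 28.0000
seg 3 [159.5°–360°] uniform, h=23: θ=268.9° here. β=109.4, B=200.5. 23·109.4/200.5 = 12.5496 → s = 40.5496

40.5496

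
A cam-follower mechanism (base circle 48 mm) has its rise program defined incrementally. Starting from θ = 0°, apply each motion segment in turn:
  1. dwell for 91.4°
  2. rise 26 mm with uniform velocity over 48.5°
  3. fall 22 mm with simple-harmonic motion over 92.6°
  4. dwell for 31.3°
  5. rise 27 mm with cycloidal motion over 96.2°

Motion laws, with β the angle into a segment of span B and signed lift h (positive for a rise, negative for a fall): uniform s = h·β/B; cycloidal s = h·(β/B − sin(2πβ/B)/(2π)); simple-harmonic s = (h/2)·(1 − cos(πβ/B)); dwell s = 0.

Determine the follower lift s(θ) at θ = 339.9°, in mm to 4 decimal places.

seg 1 [0°–91.4°] dwell: s stays 0.0000
seg 2 [91.4°–139.9°] uniform, h=26: full span → s += 26 → s = 26.0000
seg 3 [139.9°–232.5°] simple-harmonic, h=-22: full span → s += -22 → s = 4.0000
seg 4 [232.5°–263.8°] dwell: s stays 4.0000
seg 5 [263.8°–360°] cycloidal, h=27: θ=339.9° here. β=76.1, B=96.2. 27·(0.7911 − sin(2π·0.7911)/(2π)) = 25.5136 → s = 29.5136

29.5136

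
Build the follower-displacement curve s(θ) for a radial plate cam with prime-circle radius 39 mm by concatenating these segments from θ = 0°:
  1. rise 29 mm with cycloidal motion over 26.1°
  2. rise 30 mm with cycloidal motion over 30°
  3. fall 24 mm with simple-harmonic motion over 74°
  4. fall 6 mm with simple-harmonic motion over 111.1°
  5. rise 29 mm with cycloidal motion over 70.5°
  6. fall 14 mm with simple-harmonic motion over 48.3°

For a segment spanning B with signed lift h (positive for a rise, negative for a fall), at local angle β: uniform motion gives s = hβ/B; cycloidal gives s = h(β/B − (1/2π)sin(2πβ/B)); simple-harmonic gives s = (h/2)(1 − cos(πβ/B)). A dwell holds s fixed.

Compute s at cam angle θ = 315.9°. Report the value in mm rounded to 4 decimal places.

seg 1 [0°–26.1°] cycloidal, h=29: full span → s += 29 → s = 29.0000
seg 2 [26.1°–56.1°] cycloidal, h=30: full span → s += 30 → s = 59.0000
seg 3 [56.1°–130.1°] simple-harmonic, h=-24: full span → s += -24 → s = 35.0000
seg 4 [130.1°–241.2°] simple-harmonic, h=-6: full span → s += -6 → s = 29.0000
seg 5 [241.2°–311.7°] cycloidal, h=29: full span → s += 29 → s = 58.0000
seg 6 [311.7°–360°] simple-harmonic, h=-14: θ=315.9° here. β=4.2, B=48.3. -14/2·(1 − cos(π·0.0870)) = -0.2596 → s = 57.7404

57.7404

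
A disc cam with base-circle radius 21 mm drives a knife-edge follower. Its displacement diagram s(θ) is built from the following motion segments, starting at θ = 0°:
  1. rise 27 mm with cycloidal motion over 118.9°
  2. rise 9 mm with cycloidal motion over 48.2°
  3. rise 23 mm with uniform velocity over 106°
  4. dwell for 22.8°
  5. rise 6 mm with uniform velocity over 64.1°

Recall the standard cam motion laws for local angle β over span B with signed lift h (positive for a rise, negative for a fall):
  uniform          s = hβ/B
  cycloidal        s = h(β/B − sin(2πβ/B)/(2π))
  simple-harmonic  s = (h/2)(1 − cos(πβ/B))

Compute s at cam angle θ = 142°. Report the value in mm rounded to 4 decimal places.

seg 1 [0°–118.9°] cycloidal, h=27: full span → s += 27 → s = 27.0000
seg 2 [118.9°–167.1°] cycloidal, h=9: θ=142° here. β=23.1, B=48.2. 9·(0.4793 − sin(2π·0.4793)/(2π)) = 4.1271 → s = 31.1271

31.1271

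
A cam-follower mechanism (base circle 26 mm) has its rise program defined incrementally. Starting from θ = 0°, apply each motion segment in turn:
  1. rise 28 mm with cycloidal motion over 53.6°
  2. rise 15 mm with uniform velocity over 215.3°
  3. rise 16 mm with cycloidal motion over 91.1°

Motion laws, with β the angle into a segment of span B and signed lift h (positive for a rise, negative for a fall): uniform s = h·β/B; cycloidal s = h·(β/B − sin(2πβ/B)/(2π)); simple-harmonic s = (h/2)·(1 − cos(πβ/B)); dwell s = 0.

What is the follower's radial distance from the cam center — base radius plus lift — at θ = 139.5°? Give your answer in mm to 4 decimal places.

seg 1 [0°–53.6°] cycloidal, h=28: full span → s += 28 → s = 28.0000
seg 2 [53.6°–268.9°] uniform, h=15: θ=139.5° here. β=85.9, B=215.3. 15·85.9/215.3 = 5.9847 → s = 33.9847
radial distance = base radius + s = 26 + 33.9847 = 59.9847

59.9847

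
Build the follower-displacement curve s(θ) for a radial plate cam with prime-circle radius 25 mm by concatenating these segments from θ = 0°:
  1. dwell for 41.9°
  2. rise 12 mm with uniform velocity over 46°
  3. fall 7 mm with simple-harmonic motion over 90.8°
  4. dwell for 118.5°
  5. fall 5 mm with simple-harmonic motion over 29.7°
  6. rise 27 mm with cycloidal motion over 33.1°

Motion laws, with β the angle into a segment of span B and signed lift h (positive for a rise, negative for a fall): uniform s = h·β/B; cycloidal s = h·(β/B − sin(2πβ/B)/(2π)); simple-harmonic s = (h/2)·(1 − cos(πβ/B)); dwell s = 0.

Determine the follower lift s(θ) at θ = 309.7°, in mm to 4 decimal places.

seg 1 [0°–41.9°] dwell: s stays 0.0000
seg 2 [41.9°–87.9°] uniform, h=12: full span → s += 12 → s = 12.0000
seg 3 [87.9°–178.7°] simple-harmonic, h=-7: full span → s += -7 → s = 5.0000
seg 4 [178.7°–297.2°] dwell: s stays 5.0000
seg 5 [297.2°–326.9°] simple-harmonic, h=-5: θ=309.7° here. β=12.5, B=29.7. -5/2·(1 − cos(π·0.4209)) = -1.8849 → s = 3.1151

3.1151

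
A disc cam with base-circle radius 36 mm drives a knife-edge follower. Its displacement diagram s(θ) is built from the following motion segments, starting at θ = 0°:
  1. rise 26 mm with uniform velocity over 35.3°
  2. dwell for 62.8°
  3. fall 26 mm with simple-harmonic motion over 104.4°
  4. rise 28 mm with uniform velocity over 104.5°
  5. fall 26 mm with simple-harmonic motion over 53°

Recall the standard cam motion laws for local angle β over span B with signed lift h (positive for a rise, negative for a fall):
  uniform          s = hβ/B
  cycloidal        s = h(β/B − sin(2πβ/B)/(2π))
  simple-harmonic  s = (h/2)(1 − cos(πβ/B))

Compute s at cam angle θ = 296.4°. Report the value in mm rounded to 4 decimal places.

seg 1 [0°–35.3°] uniform, h=26: full span → s += 26 → s = 26.0000
seg 2 [35.3°–98.1°] dwell: s stays 26.0000
seg 3 [98.1°–202.5°] simple-harmonic, h=-26: full span → s += -26 → s = 0.0000
seg 4 [202.5°–307°] uniform, h=28: θ=296.4° here. β=93.9, B=104.5. 28·93.9/104.5 = 25.1598 → s = 25.1598

25.1598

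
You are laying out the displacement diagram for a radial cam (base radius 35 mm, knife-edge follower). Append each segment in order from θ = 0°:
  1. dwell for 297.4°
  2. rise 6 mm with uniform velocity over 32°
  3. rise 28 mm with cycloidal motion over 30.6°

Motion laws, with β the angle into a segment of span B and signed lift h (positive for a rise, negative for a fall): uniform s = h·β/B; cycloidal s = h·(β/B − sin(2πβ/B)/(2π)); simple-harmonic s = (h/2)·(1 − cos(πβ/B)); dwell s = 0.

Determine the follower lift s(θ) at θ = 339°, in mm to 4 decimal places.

seg 1 [0°–297.4°] dwell: s stays 0.0000
seg 2 [297.4°–329.4°] uniform, h=6: full span → s += 6 → s = 6.0000
seg 3 [329.4°–360°] cycloidal, h=28: θ=339° here. β=9.6, B=30.6. 28·(0.3137 − sin(2π·0.3137)/(2π)) = 4.6804 → s = 10.6804

10.6804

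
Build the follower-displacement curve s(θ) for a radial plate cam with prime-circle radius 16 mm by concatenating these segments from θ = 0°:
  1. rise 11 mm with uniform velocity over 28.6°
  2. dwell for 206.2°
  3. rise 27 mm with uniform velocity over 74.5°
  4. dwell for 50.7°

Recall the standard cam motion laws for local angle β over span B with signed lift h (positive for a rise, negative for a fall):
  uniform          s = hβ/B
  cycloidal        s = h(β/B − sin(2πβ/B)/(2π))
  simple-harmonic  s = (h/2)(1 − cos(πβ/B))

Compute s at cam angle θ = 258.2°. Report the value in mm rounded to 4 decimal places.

seg 1 [0°–28.6°] uniform, h=11: full span → s += 11 → s = 11.0000
seg 2 [28.6°–234.8°] dwell: s stays 11.0000
seg 3 [234.8°–309.3°] uniform, h=27: θ=258.2° here. β=23.4, B=74.5. 27·23.4/74.5 = 8.4805 → s = 19.4805

19.4805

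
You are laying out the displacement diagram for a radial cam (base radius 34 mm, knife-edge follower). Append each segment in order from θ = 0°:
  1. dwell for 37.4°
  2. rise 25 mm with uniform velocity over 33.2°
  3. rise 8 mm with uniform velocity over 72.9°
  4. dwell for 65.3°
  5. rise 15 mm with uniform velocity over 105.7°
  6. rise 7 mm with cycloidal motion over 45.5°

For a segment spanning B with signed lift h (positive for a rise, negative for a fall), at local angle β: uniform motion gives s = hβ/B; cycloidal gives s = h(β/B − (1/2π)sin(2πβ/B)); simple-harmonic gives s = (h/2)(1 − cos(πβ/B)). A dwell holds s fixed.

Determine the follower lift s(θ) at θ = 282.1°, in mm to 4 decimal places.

seg 1 [0°–37.4°] dwell: s stays 0.0000
seg 2 [37.4°–70.6°] uniform, h=25: full span → s += 25 → s = 25.0000
seg 3 [70.6°–143.5°] uniform, h=8: full span → s += 8 → s = 33.0000
seg 4 [143.5°–208.8°] dwell: s stays 33.0000
seg 5 [208.8°–314.5°] uniform, h=15: θ=282.1° here. β=73.3, B=105.7. 15·73.3/105.7 = 10.4021 → s = 43.4021

43.4021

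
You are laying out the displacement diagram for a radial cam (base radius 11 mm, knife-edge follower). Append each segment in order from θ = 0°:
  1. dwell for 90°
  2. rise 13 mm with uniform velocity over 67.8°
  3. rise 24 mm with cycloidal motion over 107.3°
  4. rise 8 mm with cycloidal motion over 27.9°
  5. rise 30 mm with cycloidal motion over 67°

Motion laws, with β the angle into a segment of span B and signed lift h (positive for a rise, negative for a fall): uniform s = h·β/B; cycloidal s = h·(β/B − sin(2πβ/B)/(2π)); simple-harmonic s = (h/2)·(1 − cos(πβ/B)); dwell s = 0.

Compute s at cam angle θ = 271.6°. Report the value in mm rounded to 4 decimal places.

seg 1 [0°–90°] dwell: s stays 0.0000
seg 2 [90°–157.8°] uniform, h=13: full span → s += 13 → s = 13.0000
seg 3 [157.8°–265.1°] cycloidal, h=24: full span → s += 24 → s = 37.0000
seg 4 [265.1°–293°] cycloidal, h=8: θ=271.6° here. β=6.5, B=27.9. 8·(0.2330 − sin(2π·0.2330)/(2π)) = 0.5978 → s = 37.5978

37.5978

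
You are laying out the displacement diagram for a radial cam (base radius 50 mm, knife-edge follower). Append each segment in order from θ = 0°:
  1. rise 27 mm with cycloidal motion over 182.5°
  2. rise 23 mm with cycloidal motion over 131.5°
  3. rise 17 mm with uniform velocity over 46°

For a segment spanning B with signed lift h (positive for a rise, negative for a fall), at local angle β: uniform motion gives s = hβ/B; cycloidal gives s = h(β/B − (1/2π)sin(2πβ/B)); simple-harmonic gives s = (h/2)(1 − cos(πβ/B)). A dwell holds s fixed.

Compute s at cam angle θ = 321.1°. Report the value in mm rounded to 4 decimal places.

seg 1 [0°–182.5°] cycloidal, h=27: full span → s += 27 → s = 27.0000
seg 2 [182.5°–314°] cycloidal, h=23: full span → s += 23 → s = 50.0000
seg 3 [314°–360°] uniform, h=17: θ=321.1° here. β=7.1, B=46. 17·7.1/46 = 2.6239 → s = 52.6239

52.6239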